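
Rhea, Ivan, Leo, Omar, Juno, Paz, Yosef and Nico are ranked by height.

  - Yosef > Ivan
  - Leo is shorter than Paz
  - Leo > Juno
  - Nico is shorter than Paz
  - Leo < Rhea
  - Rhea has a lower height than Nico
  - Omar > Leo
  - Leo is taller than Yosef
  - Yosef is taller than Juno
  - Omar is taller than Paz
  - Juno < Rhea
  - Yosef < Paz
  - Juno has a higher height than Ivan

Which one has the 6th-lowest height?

The consecutive relations fix a unique order: Ivan < Juno < Yosef < Leo < Rhea < Nico < Paz < Omar.
Counting 6 from the smallest end gives Nico.

Nico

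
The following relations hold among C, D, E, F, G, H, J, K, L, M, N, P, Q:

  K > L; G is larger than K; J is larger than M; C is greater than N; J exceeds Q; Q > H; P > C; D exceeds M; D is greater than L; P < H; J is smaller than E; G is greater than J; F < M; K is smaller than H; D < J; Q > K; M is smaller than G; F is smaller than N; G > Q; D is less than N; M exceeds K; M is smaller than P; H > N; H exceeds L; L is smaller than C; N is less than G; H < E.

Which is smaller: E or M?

The relevant relations are M < D; D < N; N < C; C < P; P < H; H < Q; Q < J; J < E.
Together: M < D < N < C < P < H < Q < J < E.
So M < E; M is the smaller of the two.

M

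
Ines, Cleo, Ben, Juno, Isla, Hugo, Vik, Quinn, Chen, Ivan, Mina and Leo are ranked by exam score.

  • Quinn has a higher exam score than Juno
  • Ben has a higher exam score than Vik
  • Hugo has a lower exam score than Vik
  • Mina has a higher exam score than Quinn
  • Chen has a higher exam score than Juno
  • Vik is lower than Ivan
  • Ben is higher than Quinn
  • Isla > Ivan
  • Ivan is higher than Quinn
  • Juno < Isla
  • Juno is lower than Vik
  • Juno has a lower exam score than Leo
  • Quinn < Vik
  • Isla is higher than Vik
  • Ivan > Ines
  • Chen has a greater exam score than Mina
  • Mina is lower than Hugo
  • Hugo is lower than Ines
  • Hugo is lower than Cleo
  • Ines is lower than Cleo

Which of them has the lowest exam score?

Quinn is not least since Juno < Quinn; Mina is not least since Quinn < Mina; Hugo is not least since Mina < Hugo; Ines is not least since Hugo < Ines; Leo is not least since Juno < Leo; Vik is not least since Quinn < Vik; Cleo is not least since Hugo < Cleo; Ben is not least since Vik < Ben; Chen is not least since Juno < Chen; Ivan is not least since Vik < Ivan; Isla is not least since Juno < Isla.
Only Juno has nothing below it, so Juno is the lowest exam score.

Juno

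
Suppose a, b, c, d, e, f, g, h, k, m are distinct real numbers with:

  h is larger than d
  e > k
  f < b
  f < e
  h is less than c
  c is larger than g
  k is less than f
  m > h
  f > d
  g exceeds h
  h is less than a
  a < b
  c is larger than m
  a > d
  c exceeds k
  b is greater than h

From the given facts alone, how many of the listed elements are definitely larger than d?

The elements the relations force above d are h, g, f, m, a, b, e, c — no chain reaches any other.
That is 8.

8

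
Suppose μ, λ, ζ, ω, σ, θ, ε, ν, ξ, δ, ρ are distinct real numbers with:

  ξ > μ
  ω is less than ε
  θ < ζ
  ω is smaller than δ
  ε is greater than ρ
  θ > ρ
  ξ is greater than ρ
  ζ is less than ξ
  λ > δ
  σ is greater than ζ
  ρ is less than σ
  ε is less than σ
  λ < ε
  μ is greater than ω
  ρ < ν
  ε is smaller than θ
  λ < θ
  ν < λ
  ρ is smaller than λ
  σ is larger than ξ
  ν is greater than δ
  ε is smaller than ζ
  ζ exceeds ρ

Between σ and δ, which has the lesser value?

δ

Link the given pairs in sequence: δ < ν; ν < λ; λ < ε; ε < θ; θ < ζ; ζ < ξ; ξ < σ.
Together: δ < ν < λ < ε < θ < ζ < ξ < σ.
So δ < σ; δ is the smaller of the two.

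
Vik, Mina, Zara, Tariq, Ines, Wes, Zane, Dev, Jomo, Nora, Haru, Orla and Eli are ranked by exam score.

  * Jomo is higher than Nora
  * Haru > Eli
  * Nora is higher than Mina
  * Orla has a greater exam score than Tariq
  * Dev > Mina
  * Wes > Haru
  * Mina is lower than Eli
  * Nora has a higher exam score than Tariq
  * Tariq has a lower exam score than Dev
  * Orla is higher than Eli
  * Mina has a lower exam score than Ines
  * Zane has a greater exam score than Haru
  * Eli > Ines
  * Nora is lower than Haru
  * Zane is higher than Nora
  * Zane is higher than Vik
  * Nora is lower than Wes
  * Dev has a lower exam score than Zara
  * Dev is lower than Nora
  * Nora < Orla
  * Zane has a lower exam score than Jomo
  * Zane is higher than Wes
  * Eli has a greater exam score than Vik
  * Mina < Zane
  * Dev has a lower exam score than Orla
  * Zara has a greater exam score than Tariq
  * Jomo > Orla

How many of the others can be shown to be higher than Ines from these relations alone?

6

The elements the relations force above Ines are Eli, Haru, Wes, Orla, Zane, Jomo — no chain reaches any other.
That is 6.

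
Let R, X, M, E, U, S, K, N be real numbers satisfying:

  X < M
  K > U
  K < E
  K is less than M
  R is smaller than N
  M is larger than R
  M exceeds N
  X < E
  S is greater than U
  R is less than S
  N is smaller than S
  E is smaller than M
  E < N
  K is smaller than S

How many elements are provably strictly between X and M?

Chaining upward from X reaches: E, N, S.
Chaining downward from M reaches: U, K, R, E, N.
Strictly between X and M are those in both lists: E, N — 2 elements.

2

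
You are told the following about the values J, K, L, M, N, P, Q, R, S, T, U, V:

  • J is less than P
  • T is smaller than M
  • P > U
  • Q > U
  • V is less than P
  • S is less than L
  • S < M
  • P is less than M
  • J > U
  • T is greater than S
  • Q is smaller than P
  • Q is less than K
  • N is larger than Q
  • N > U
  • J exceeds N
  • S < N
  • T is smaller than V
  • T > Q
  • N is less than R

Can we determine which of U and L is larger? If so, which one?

Following every chain through U: above U we get Q, K, N, R, J, T, V, P, M.
L is not reached, and no chain runs the other way from L to U.
So the given relations leave the order of U and L undetermined.

undetermined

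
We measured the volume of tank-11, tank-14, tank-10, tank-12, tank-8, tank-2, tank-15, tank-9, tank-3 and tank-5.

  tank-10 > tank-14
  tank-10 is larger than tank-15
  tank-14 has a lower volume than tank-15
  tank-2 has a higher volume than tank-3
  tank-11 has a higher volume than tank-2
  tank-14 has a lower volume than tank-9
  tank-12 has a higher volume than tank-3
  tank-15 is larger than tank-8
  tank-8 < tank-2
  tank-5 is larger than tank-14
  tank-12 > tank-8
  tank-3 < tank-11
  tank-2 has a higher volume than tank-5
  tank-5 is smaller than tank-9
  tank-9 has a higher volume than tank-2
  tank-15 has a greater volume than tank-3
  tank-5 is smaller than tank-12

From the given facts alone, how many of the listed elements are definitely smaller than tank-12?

4

Directly below tank-12: tank-8, tank-3, tank-5.
One step further: tank-14 (4 so far).
Nothing else is reachable below tank-12; 4 in all.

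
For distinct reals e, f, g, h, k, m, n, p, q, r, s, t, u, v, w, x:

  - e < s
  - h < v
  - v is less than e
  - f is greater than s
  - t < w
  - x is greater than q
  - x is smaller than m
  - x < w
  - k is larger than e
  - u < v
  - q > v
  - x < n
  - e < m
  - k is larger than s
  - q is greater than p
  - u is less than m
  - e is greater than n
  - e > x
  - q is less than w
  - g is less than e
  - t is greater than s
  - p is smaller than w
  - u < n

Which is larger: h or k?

Chaining the given relations: h < v < q < x < n < e < s < k.
So h < k; k is the larger of the two.

k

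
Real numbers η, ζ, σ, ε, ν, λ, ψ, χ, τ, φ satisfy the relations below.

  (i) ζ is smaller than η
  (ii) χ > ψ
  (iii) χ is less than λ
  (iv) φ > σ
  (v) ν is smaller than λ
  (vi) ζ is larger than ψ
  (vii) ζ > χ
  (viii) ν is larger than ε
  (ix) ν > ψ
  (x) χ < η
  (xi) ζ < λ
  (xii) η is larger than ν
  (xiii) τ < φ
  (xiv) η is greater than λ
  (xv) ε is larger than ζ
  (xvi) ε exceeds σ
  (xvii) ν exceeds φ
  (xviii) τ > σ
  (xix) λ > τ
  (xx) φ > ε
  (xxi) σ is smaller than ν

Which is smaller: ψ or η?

ψ

Link the given pairs in sequence: ψ < ζ; ζ < ε; ε < φ; φ < ν; ν < λ; λ < η.
Chaining these gives ψ < ζ < ε < φ < ν < λ < η.
So ψ < η; ψ is the smaller of the two.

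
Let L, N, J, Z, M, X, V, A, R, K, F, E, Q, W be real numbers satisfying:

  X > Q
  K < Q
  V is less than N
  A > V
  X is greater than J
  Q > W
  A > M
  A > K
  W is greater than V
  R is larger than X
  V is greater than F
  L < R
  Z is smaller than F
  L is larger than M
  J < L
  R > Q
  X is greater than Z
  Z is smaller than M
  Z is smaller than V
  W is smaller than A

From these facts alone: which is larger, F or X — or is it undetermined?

F < V and V < W give F < W.
Then W < Q extends the chain to Q.
Then Q < X extends the chain to X.
So X is larger.

X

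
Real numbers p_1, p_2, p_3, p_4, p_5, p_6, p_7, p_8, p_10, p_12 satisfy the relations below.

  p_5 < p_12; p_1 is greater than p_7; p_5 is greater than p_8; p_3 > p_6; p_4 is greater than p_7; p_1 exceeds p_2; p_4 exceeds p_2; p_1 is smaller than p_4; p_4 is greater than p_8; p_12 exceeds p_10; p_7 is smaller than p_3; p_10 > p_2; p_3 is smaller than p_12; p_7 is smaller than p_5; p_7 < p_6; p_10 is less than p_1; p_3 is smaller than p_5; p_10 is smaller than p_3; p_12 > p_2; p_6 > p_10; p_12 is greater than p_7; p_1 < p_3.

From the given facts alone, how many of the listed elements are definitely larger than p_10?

6

From p_10 the given relations immediately reach p_1, p_6, p_3, p_12.
From those, p_5, p_4 — 6 in total.
No other element is forced above p_10 by the given relations, so the count is 6.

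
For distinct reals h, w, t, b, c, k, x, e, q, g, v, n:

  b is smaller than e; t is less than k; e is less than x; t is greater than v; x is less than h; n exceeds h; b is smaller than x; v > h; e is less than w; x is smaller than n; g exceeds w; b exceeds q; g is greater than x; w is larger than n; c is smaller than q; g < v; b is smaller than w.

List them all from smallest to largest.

c < q < b < e < x < h < n < w < g < v < t < k

The consecutive links are each given: c < q; q < b; b < e; e < x; x < h; h < n; n < w; w < g; g < v; v < t; t < k.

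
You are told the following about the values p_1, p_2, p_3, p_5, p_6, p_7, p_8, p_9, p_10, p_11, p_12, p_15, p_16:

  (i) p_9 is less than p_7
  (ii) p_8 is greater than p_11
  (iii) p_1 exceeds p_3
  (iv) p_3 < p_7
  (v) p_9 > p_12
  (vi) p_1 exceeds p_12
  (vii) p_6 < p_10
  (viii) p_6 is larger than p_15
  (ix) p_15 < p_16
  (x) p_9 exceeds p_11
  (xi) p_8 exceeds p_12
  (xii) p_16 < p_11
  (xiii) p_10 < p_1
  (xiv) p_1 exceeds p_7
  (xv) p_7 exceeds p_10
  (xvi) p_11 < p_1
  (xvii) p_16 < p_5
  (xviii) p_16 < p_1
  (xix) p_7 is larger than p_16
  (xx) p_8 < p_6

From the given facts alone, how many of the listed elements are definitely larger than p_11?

From p_11 the given relations immediately reach p_8, p_9, p_1.
From those, p_6, p_7 — 5 in total.
From those, p_10 — 6 in total.
Nothing else is reachable above p_11; 6 in all.

6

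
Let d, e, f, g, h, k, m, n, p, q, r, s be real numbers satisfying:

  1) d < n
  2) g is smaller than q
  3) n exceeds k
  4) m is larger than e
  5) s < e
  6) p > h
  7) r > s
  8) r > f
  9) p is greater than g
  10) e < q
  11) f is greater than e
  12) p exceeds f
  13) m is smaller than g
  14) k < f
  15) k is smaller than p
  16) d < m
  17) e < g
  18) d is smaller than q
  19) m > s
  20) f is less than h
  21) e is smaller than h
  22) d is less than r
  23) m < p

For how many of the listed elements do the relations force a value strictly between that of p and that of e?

The relations place e below p. An element lies strictly between them when it is forced above e and also forced below p.
Above e: {m, g, f, h, r, q}. Below p: {s, d, m, g, k, f, h}.
Intersection: {m, g, f, h} — 4.

4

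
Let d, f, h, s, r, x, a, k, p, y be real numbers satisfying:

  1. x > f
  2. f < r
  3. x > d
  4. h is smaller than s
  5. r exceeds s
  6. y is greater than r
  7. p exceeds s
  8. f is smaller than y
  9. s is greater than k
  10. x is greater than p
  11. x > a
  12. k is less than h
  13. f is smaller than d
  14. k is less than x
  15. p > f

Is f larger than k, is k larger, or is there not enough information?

undetermined

Following every chain through f: above f we get d, r, p, x, y.
k is not reached, and no chain runs the other way from k to f.
So the given relations leave the order of f and k undetermined.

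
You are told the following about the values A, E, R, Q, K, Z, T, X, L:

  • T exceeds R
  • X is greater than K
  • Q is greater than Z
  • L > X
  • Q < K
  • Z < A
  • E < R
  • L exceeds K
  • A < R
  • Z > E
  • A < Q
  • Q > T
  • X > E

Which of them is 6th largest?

R

The consecutive relations fix a unique order: E < Z < A < R < T < Q < K < X < L.
The 6th largest is R.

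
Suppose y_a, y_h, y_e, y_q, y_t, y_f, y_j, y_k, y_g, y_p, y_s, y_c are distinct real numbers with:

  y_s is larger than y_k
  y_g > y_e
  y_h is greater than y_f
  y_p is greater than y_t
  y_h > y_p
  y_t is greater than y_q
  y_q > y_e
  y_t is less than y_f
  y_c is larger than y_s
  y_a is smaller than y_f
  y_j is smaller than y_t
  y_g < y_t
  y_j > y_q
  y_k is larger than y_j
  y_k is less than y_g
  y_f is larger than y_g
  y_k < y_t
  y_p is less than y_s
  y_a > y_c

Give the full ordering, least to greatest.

Each adjacent pair is fixed by a given relation: y_e < y_q; y_q < y_j; y_j < y_k; y_k < y_g; y_g < y_t; y_t < y_p; y_p < y_s; y_s < y_c; y_c < y_a; y_a < y_f; y_f < y_h. Chaining them end to end gives the full order.

y_e < y_q < y_j < y_k < y_g < y_t < y_p < y_s < y_c < y_a < y_f < y_h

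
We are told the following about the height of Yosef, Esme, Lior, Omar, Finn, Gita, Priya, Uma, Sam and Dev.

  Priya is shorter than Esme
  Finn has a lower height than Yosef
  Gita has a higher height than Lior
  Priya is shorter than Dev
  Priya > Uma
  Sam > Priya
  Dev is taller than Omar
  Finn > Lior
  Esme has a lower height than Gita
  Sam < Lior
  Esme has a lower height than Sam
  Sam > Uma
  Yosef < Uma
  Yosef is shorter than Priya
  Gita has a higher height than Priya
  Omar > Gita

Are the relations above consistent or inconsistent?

inconsistent

We have Lior < Finn stated directly, yet also Finn < Yosef < Uma < Priya < Esme < Sam < Lior by chaining the others — so Finn < Lior. Contradiction.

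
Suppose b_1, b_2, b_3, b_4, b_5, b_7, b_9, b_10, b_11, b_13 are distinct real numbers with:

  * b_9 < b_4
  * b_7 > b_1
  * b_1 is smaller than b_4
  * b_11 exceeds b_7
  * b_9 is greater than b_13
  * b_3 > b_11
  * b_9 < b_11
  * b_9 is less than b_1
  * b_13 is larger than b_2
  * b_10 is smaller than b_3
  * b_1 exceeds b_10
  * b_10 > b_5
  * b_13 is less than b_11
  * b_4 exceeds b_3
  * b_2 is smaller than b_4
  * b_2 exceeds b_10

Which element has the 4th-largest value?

b_7

Piecing the relations together gives one ordering: b_5 < b_10 < b_2 < b_13 < b_9 < b_1 < b_7 < b_11 < b_3 < b_4.
The 4th largest is b_7.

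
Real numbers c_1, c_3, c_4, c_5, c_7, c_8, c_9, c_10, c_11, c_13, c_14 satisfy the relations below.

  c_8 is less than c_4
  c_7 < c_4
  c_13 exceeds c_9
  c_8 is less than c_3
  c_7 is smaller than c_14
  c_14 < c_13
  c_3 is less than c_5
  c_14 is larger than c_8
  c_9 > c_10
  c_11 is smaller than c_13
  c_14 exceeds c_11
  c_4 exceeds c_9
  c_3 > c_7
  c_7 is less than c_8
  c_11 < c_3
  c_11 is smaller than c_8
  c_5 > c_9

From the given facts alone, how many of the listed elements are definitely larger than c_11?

Directly above c_11: c_8, c_3, c_14, c_13.
One step further: c_5, c_4 (6 so far).
No other element is forced above c_11 by the given relations, so the count is 6.

6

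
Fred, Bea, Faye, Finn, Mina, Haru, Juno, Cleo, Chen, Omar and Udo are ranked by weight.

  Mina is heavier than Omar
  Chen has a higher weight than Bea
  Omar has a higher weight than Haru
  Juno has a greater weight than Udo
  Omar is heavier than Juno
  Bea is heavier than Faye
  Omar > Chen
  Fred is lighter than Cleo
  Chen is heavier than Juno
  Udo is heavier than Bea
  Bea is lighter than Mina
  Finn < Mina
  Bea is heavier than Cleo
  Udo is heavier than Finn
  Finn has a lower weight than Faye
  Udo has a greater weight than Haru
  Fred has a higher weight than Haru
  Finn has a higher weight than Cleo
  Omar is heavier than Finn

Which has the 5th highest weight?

Udo

Piecing the relations together gives one ordering: Haru < Fred < Cleo < Finn < Faye < Bea < Udo < Juno < Chen < Omar < Mina.
The 5th largest is Udo.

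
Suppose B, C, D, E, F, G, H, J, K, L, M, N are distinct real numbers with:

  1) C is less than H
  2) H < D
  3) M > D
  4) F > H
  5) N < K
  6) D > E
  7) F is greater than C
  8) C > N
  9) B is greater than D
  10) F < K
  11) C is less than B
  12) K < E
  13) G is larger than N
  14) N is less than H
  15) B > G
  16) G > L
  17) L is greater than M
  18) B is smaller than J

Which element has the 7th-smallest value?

D

Piecing the relations together gives one ordering: N < C < H < F < K < E < D < M < L < G < B < J.
Counting 7 from the smallest end gives D.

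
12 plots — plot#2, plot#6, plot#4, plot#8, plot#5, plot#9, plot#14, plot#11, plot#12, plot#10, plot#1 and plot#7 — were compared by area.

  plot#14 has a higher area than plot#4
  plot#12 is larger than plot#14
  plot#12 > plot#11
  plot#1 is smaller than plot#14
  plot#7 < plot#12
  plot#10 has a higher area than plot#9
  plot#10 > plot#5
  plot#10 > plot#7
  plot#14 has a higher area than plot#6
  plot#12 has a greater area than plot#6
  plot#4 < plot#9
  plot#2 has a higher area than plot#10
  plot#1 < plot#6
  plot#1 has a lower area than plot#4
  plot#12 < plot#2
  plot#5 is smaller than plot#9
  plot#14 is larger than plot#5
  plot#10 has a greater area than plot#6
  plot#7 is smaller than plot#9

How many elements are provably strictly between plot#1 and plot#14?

The relations place plot#1 below plot#14. An element lies strictly between them when it is forced above plot#1 and also forced below plot#14.
Above plot#1: {plot#6, plot#4, plot#9, plot#10, plot#12, plot#2}. Below plot#14: {plot#5, plot#6, plot#4}.
Intersection: {plot#6, plot#4} — 2.

2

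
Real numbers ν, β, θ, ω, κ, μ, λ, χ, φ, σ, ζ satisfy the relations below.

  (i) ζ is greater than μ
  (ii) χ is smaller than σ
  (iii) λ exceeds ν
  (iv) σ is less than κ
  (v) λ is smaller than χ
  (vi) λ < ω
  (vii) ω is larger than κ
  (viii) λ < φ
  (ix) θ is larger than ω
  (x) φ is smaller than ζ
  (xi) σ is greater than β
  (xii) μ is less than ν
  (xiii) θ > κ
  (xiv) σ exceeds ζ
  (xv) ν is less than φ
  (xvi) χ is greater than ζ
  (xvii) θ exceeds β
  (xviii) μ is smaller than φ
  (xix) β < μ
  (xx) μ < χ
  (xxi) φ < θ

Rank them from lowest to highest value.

β < μ < ν < λ < φ < ζ < χ < σ < κ < ω < θ

Each adjacent pair is fixed by a given relation: β < μ; μ < ν; ν < λ; λ < φ; φ < ζ; ζ < χ; χ < σ; σ < κ; κ < ω; ω < θ. Chaining them end to end gives the full order.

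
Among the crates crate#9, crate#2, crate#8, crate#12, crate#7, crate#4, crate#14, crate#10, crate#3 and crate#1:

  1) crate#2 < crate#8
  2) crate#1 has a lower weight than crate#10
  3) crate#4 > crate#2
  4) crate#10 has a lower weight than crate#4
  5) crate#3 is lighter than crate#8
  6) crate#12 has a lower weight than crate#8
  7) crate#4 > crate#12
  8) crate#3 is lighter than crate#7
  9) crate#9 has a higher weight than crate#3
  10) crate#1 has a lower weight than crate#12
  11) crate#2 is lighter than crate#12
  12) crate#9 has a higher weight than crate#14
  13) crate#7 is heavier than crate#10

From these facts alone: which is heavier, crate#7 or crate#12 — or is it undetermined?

undetermined

Following every chain through crate#12: above crate#12 we get crate#8, crate#4; below crate#12 we get crate#1, crate#2.
crate#7 is not reached, and no chain runs the other way from crate#7 to crate#12.
So the given relations leave the order of crate#12 and crate#7 undetermined.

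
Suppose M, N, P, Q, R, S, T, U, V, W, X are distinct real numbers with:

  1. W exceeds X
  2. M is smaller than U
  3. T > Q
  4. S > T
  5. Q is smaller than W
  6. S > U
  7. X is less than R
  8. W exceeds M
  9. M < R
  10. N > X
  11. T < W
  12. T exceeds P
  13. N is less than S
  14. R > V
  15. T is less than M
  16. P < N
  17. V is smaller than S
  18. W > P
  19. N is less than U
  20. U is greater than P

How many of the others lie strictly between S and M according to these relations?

1

Chaining upward from M reaches: R, W, U.
Chaining downward from S reaches: V, Q, X, P, T, N, U.
Strictly between M and S are those in both lists: U — 1 element.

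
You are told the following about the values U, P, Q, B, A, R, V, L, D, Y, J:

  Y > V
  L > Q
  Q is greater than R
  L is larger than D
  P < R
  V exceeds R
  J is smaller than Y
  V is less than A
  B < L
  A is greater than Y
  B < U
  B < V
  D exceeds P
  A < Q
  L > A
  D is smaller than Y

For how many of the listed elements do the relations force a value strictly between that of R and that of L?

Chaining upward from R reaches: V, Y, A, Q.
Chaining downward from L reaches: B, P, J, D, V, Y, A, Q.
Strictly between R and L are those in both lists: V, Y, A, Q — 4 elements.

4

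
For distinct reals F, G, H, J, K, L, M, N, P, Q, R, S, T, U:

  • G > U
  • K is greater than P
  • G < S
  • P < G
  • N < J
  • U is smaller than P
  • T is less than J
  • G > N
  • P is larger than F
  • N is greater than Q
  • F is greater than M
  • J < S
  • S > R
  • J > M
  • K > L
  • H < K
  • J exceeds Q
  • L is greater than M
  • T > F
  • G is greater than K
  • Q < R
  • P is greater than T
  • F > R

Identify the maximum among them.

Chaining downward from S: directly below it, R, J, G; then Q, M, N, T, U, P, K; then L, F, H.
That covers every other element, and nothing is given above S, so S is the maximum.

S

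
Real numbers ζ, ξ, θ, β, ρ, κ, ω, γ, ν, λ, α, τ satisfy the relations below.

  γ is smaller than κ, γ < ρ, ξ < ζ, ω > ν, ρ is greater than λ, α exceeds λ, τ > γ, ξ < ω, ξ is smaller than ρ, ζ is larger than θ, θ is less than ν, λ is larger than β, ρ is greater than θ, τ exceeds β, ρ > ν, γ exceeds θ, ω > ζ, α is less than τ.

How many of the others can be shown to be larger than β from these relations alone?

4

Directly above β: λ, τ.
One step further: α, ρ (4 so far).
No other element is forced above β by the given relations, so the count is 4.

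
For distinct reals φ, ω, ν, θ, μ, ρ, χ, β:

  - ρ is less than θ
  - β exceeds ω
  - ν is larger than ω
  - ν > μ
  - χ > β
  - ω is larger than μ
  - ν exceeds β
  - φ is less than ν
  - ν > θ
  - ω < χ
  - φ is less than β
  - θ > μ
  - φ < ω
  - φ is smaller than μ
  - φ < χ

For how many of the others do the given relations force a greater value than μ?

5

From μ the given relations immediately reach ω, θ, ν.
From those, β, χ — 5 in total.
No other element is forced above μ by the given relations, so the count is 5.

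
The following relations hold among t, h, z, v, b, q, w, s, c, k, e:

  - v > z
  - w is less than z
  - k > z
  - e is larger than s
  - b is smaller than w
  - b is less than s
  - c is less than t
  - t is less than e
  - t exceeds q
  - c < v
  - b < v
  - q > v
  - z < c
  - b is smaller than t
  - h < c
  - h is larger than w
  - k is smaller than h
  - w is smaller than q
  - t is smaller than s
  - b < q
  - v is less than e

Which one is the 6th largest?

The consecutive relations fix a unique order: b < w < z < k < h < c < v < q < t < s < e.
Counting 6 from the largest end gives c.

c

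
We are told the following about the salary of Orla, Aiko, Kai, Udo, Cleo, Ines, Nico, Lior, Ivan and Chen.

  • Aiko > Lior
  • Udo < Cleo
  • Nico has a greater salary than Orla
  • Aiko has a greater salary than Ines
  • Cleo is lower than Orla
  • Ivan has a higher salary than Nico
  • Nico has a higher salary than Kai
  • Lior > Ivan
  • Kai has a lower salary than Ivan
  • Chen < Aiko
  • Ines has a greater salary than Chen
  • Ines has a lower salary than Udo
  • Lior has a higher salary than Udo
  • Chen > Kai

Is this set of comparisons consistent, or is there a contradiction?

Every relation is compatible with Kai < Chen < Ines < Udo < Cleo < Orla < Nico < Ivan < Lior < Aiko; the set is consistent.

consistent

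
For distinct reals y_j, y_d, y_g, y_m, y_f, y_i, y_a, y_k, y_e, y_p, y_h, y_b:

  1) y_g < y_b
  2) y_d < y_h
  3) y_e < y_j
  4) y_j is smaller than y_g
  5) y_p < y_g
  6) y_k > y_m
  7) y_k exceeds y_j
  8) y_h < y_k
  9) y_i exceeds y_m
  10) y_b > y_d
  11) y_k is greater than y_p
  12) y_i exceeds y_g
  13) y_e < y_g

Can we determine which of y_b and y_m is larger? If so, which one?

undetermined

Following every chain through y_m: above y_m we get y_k, y_i.
y_b is not reached, and no chain runs the other way from y_b to y_m.
So the given relations leave the order of y_m and y_b undetermined.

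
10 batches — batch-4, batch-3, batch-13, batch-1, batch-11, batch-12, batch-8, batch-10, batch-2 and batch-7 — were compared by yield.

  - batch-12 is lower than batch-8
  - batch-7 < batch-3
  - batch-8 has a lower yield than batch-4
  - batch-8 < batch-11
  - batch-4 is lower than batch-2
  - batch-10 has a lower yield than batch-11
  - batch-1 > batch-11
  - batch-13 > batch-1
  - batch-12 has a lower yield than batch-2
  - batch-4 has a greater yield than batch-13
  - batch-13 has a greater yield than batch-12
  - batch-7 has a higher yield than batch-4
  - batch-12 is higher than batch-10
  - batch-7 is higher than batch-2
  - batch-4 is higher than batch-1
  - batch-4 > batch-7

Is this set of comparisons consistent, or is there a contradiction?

inconsistent

Chaining the given relations yields batch-4 < batch-2 < batch-7, so batch-4 < batch-7. But one relation states batch-7 < batch-4. These cannot both hold.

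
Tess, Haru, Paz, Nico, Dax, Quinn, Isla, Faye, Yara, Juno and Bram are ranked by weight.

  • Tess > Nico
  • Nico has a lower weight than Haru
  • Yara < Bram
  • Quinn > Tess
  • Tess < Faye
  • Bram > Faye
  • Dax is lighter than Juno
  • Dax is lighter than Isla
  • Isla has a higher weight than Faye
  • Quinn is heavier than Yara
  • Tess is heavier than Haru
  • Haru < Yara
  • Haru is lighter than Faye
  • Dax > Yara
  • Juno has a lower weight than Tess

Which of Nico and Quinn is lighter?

Nico

Nico < Haru and Haru < Yara give Nico < Yara.
With Yara < Dax: Nico < Haru < Yara < Dax.
Then Dax < Juno extends the chain to Juno.
With Juno < Tess: Nico < Haru < Yara < Dax < Juno < Tess.
Then Tess < Quinn extends the chain to Quinn.
So Nico < Quinn; Nico is the lighter of the two.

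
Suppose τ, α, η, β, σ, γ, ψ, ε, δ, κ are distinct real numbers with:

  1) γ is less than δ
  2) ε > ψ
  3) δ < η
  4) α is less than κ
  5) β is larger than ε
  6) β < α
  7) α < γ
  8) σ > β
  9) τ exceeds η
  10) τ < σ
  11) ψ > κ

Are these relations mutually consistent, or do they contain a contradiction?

We have α < κ stated directly, yet also κ < ψ < ε < β < α by chaining the others — so κ < α. Contradiction.

inconsistent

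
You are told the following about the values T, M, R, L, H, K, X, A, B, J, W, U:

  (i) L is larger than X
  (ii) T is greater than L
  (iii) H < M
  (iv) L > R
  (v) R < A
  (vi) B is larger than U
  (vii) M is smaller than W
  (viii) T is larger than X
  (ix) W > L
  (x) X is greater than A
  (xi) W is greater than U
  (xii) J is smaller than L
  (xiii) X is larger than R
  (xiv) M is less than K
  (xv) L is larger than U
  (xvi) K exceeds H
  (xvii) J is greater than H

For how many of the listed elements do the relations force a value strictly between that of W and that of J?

1

The relations place J below W. An element lies strictly between them when it is forced above J and also forced below W.
Above J: {L, T}. Below W: {R, H, A, U, X, L, M}.
Intersection: {L} — 1.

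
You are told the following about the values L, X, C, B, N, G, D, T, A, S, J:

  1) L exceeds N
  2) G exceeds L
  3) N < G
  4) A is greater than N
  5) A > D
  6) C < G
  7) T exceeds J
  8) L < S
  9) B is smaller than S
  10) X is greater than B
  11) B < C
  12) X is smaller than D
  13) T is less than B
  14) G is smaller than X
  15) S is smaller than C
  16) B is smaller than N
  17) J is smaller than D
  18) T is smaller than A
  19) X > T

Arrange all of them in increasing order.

J < T < B < N < L < S < C < G < X < D < A

Each adjacent pair is fixed by a given relation: J < T; T < B; B < N; N < L; L < S; S < C; C < G; G < X; X < D; D < A. Chaining them end to end gives the full order.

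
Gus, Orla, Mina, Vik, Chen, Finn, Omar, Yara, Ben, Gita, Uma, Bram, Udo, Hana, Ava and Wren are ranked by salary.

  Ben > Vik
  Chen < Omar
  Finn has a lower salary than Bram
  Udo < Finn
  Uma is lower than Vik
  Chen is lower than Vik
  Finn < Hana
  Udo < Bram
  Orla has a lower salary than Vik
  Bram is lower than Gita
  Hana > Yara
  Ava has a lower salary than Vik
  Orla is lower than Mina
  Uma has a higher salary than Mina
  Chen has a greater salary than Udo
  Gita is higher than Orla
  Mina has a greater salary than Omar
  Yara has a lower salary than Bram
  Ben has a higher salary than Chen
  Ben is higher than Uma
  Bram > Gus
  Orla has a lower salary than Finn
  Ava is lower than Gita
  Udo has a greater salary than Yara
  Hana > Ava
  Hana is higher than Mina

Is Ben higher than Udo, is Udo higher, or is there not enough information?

Ben

Link the given pairs in sequence: Udo < Chen; Chen < Omar; Omar < Mina; Mina < Uma; Uma < Vik; Vik < Ben.
Chaining these gives Udo < Chen < Omar < Mina < Uma < Vik < Ben.
So Ben is higher.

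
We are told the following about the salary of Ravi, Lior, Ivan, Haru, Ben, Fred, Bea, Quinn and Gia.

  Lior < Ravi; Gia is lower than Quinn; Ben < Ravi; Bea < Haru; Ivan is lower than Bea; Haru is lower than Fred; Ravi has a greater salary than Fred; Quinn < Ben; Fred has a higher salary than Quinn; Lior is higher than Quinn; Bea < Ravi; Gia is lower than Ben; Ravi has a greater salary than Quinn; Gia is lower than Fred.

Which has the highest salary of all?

Ravi

Chaining downward from Ravi: directly below it, Quinn, Bea, Ben, Fred, Lior; then Gia, Ivan, Haru.
That covers every other element, and nothing is given above Ravi, so Ravi is the highest salary.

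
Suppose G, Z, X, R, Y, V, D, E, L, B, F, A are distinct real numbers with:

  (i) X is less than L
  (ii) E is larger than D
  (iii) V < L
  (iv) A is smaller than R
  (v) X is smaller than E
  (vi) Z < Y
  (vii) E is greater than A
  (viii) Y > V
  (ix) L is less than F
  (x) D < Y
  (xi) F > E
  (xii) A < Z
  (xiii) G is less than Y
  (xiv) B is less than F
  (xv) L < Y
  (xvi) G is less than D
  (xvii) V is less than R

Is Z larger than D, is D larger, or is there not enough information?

Following every chain through D: above D we get E, Y, F; below D we get G.
Z is not reached, and no chain runs the other way from Z to D.
So the given relations leave the order of D and Z undetermined.

undetermined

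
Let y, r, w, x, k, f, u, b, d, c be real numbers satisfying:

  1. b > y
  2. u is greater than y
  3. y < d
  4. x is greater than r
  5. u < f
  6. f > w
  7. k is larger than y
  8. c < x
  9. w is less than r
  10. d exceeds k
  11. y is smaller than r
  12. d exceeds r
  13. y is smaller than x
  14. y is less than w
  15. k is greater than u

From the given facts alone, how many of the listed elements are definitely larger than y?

8

From y the given relations immediately reach u, w, b, r, x, k, d.
From those, f — 8 in total.
No other element is forced above y by the given relations, so the count is 8.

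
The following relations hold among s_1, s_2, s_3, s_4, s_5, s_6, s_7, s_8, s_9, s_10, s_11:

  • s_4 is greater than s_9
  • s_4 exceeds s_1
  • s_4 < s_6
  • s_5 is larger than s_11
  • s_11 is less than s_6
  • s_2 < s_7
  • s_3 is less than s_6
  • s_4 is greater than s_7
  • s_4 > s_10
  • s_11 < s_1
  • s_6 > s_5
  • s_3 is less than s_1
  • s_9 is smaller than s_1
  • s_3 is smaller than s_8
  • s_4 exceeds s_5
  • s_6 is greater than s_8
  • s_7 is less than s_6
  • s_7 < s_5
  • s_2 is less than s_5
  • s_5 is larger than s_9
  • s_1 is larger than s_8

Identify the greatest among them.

s_6

s_2 is not greatest since s_2 < s_7; s_9 is not greatest since s_9 < s_4; s_10 is not greatest since s_10 < s_4; s_3 is not greatest since s_3 < s_6; s_11 is not greatest since s_11 < s_1; s_7 is not greatest since s_7 < s_5; s_8 is not greatest since s_8 < s_1; s_5 is not greatest since s_5 < s_6; s_1 is not greatest since s_1 < s_4; s_4 is not greatest since s_4 < s_6.
Only s_6 has nothing above it, so s_6 is the greatest.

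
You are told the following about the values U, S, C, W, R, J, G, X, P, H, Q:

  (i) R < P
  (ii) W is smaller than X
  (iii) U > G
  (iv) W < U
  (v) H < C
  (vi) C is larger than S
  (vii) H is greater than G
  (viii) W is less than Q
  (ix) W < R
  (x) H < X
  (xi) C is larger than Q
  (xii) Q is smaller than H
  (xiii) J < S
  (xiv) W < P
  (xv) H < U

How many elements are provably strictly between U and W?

2

The relations place W below U. An element lies strictly between them when it is forced above W and also forced below U.
Above W: {Q, R, H, P, X, C}. Below U: {G, Q, H}.
Intersection: {Q, H} — 2.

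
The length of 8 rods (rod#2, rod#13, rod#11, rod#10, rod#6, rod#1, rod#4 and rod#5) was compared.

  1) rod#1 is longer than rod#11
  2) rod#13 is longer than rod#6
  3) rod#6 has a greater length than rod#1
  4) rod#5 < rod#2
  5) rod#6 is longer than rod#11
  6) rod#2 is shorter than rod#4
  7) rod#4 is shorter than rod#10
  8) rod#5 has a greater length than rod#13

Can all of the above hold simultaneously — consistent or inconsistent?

consistent

The single ordering rod#11 < rod#1 < rod#6 < rod#13 < rod#5 < rod#2 < rod#4 < rod#10 satisfies every listed relation, so no contradiction arises.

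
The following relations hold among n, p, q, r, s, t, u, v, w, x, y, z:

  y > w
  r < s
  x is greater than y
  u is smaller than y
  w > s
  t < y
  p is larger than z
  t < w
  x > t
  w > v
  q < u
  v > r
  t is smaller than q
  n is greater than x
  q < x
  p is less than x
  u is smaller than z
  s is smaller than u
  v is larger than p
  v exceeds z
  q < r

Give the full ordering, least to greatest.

t < q < r < s < u < z < p < v < w < y < x < n

The consecutive links are each given: t < q; q < r; r < s; s < u; u < z; z < p; p < v; v < w; w < y; y < x; x < n.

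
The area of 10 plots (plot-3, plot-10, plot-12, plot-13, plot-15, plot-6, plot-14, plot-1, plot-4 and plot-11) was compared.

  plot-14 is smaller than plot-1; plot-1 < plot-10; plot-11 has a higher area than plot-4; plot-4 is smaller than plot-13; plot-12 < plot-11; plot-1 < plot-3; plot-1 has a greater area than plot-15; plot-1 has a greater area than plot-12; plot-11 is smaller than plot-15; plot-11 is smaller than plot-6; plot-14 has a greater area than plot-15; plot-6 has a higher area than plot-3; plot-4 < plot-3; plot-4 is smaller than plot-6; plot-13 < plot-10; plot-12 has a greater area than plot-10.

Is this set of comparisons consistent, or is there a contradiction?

inconsistent

Chaining the given relations yields plot-10 < plot-12 < plot-11 < plot-15 < plot-14 < plot-1, so plot-10 < plot-1. But one relation states plot-1 < plot-10. These cannot both hold.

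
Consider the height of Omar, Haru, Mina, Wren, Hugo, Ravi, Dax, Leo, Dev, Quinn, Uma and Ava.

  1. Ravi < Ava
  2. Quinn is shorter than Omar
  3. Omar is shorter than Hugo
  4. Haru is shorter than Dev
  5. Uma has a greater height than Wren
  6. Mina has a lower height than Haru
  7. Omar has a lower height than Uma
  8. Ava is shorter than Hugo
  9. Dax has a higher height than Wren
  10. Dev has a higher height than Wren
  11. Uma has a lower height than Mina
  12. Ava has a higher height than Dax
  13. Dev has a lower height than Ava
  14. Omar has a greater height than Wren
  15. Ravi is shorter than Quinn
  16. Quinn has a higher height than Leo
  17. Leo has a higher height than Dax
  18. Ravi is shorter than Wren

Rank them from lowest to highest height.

Nothing is placed below Ravi, so it is least; from there Ravi < Wren; Wren < Dax; Dax < Leo; Leo < Quinn; Quinn < Omar; Omar < Uma; Uma < Mina; Mina < Haru; Haru < Dev; Dev < Ava; Ava < Hugo, each given directly.

Ravi < Wren < Dax < Leo < Quinn < Omar < Uma < Mina < Haru < Dev < Ava < Hugo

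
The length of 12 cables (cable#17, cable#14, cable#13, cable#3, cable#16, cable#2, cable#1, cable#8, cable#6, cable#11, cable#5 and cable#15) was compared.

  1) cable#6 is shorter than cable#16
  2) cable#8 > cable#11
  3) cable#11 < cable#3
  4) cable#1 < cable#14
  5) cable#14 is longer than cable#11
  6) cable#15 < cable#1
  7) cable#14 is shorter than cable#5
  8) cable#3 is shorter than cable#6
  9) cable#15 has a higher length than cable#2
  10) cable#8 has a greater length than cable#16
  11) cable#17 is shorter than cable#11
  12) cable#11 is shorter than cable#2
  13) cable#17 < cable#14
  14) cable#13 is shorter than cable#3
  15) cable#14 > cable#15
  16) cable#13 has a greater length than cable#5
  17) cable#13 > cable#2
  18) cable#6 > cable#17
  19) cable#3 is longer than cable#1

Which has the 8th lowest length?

Chaining the given pairs: cable#17 < cable#11 < cable#2 < cable#15 < cable#1 < cable#14 < cable#5 < cable#13 < cable#3 < cable#6 < cable#16 < cable#8.
Counting 8 from the smallest end gives cable#13.

cable#13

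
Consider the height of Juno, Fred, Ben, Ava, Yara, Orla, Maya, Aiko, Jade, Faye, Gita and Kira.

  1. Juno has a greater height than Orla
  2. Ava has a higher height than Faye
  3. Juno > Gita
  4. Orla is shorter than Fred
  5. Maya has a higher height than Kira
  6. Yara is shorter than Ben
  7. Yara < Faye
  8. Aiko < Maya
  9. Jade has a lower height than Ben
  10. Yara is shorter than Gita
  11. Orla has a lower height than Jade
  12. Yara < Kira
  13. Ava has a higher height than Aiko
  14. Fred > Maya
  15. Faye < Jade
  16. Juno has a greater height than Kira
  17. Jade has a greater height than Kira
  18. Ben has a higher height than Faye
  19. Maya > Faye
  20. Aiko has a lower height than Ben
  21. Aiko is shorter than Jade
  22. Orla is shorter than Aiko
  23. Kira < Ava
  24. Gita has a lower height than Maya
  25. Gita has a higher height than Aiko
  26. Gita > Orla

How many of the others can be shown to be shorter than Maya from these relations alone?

Directly below Maya: Kira, Faye, Aiko, Gita.
One step further: Yara, Orla (6 so far).
No other element is forced below Maya by the given relations, so the count is 6.

6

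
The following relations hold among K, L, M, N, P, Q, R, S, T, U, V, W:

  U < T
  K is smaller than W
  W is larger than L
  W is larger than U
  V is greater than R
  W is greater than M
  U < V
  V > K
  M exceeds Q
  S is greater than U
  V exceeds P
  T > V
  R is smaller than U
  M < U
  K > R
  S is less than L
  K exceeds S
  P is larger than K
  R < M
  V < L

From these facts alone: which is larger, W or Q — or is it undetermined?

Q < M and M < U give Q < U.
Then U < S extends the chain to S.
With S < K: Q < M < U < S < K.
Then K < P extends the chain to P.
With P < V: Q < M < U < S < K < P < V.
With V < L: Q < M < U < S < K < P < V < L.
With L < W: Q < M < U < S < K < P < V < L < W.
So W is larger.

W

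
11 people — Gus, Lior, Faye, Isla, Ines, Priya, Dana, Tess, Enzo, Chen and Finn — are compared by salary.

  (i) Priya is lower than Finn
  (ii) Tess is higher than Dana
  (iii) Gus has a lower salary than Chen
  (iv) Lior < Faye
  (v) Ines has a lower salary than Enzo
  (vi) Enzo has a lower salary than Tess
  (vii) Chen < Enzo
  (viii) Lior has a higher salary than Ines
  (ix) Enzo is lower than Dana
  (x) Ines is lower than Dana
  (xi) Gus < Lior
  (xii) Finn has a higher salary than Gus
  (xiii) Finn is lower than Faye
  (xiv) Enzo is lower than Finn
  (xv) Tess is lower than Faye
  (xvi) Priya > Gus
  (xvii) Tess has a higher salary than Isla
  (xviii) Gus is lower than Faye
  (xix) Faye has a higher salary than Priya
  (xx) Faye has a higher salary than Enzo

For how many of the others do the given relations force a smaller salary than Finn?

The elements the relations force below Finn are Gus, Ines, Priya, Chen, Enzo — no chain reaches any other.
That is 5.

5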